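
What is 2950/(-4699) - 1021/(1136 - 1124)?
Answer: -4833079/56388 ≈ -85.711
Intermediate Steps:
2950/(-4699) - 1021/(1136 - 1124) = 2950*(-1/4699) - 1021/12 = -2950/4699 - 1021*1/12 = -2950/4699 - 1021/12 = -4833079/56388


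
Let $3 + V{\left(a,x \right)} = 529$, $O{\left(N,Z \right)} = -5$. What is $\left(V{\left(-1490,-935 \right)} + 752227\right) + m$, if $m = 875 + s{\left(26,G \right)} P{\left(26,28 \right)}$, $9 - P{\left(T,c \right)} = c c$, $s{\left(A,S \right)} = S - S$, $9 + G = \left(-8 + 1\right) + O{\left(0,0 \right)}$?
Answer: $753628$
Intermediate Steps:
$V{\left(a,x \right)} = 526$ ($V{\left(a,x \right)} = -3 + 529 = 526$)
$G = -21$ ($G = -9 + \left(\left(-8 + 1\right) - 5\right) = -9 - 12 = -21$)
$s{\left(A,S \right)} = 0$
$P{\left(T,c \right)} = 9 - c^{2}$ ($P{\left(T,c \right)} = 9 - c c = 9 - c^{2}$)
$m = 875$ ($m = 875 + 0 \left(9 - 28^{2}\right) = 875 + 0 \left(9 - 784\right) = 875 + 0 \left(-775\right) = 875 + 0 = 875$)
$\left(V{\left(-1490,-935 \right)} + 752227\right) + m = \left(526 + 752227\right) + 875 = 752753 + 875 = 753628$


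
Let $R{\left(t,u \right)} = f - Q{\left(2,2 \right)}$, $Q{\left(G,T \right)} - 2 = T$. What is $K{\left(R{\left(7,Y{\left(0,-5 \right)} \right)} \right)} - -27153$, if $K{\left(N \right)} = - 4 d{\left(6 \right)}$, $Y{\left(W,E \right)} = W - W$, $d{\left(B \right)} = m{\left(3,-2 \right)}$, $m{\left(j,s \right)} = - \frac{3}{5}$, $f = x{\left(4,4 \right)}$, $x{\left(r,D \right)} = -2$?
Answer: $\frac{135777}{5} \approx 27155.0$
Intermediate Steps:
$Q{\left(G,T \right)} = 2 + T$
$f = -2$
$m{\left(j,s \right)} = - \frac{3}{5}$ ($m{\left(j,s \right)} = \left(-3\right) \frac{1}{5} = - \frac{3}{5}$)
$d{\left(B \right)} = - \frac{3}{5}$
$Y{\left(W,E \right)} = 0$
$R{\left(t,u \right)} = -6$ ($R{\left(t,u \right)} = -2 - \left(2 + 2\right) = -2 - 4 = -6$)
$K{\left(N \right)} = \frac{12}{5}$ ($K{\left(N \right)} = \left(-4\right) \left(- \frac{3}{5}\right) = \frac{12}{5}$)
$K{\left(R{\left(7,Y{\left(0,-5 \right)} \right)} \right)} - -27153 = \frac{12}{5} - -27153 = \frac{12}{5} + 27153 = \frac{135777}{5}$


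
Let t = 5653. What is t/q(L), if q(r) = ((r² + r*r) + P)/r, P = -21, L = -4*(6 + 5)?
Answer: -248732/3851 ≈ -64.589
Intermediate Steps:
L = -44 (L = -4*11 = -44)
q(r) = (-21 + 2*r²)/r (q(r) = ((r² + r*r) - 21)/r = ((r² + r²) - 21)/r = (2*r² - 21)/r = (-21 + 2*r²)/r)
t/q(L) = 5653/(-21/(-44) + 2*(-44)) = 5653/(-21*(-1/44) - 88) = 5653/(21/44 - 88) = 5653/(-3851/44) = 5653*(-44/3851) = -248732/3851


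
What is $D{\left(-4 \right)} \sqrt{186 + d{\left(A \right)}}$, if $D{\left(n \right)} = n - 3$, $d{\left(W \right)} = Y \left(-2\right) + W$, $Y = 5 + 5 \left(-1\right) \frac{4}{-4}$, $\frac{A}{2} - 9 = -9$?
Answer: $- 7 \sqrt{166} \approx -90.189$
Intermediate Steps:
$A = 0$ ($A = 18 + 2 \left(-9\right) = 18 - 18 = 0$)
$Y = 10$ ($Y = 5 - 5 \cdot 4 \left(- \frac{1}{4}\right) = 5 - -5 = 5 + 5 = 10$)
$d{\left(W \right)} = -20 + W$ ($d{\left(W \right)} = 10 \left(-2\right) + W = -20 + W$)
$D{\left(n \right)} = -3 + n$ ($D{\left(n \right)} = n - 3 = -3 + n$)
$D{\left(-4 \right)} \sqrt{186 + d{\left(A \right)}} = \left(-3 - 4\right) \sqrt{186 + \left(-20 + 0\right)} = - 7 \sqrt{186 - 20} = - 7 \sqrt{166}$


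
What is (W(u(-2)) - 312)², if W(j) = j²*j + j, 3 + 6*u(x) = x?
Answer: 4582883809/46656 ≈ 98227.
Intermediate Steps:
u(x) = -½ + x/6
W(j) = j + j³ (W(j) = j³ + j = j + j³)
(W(u(-2)) - 312)² = (((-½ + (⅙)*(-2)) + (-½ + (⅙)*(-2))³) - 312)² = (((-½ - ⅓) + (-½ - ⅓)³) - 312)² = ((-⅚ + (-⅚)³) - 312)² = ((-⅚ - 125/216) - 312)² = (-305/216 - 312)² = (-67697/216)² = 4582883809/46656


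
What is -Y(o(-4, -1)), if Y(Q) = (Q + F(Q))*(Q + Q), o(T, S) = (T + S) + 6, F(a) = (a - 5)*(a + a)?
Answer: 14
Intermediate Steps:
F(a) = 2*a*(-5 + a) (F(a) = (-5 + a)*(2*a) = 2*a*(-5 + a))
o(T, S) = 6 + S + T (o(T, S) = (S + T) + 6 = 6 + S + T)
Y(Q) = 2*Q*(Q + 2*Q*(-5 + Q)) (Y(Q) = (Q + 2*Q*(-5 + Q))*(Q + Q) = (Q + 2*Q*(-5 + Q))*(2*Q) = 2*Q*(Q + 2*Q*(-5 + Q)))
-Y(o(-4, -1)) = -(6 - 1 - 4)²*(-18 + 4*(6 - 1 - 4)) = -1²*(-18 + 4*1) = -(-18 + 4) = -(-14) = -1*(-14) = 14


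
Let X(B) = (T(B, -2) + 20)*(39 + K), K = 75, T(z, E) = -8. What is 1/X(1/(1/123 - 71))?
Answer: 1/1368 ≈ 0.00073099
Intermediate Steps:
X(B) = 1368 (X(B) = (-8 + 20)*(39 + 75) = 12*114 = 1368)
1/X(1/(1/123 - 71)) = 1/1368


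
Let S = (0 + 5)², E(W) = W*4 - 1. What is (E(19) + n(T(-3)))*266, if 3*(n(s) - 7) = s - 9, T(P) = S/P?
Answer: 182476/9 ≈ 20275.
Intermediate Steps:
E(W) = -1 + 4*W (E(W) = 4*W - 1 = -1 + 4*W)
S = 25 (S = 5² = 25)
T(P) = 25/P
n(s) = 4 + s/3 (n(s) = 7 + (s - 9)/3 = 7 + (-9 + s)/3 = 7 + (-3 + s/3) = 4 + s/3)
(E(19) + n(T(-3)))*266 = ((-1 + 4*19) + (4 + (25/(-3))/3))*266 = ((-1 + 76) + (4 + (25*(-⅓))/3))*266 = (75 + (4 + (⅓)*(-25/3)))*266 = (75 + (4 - 25/9))*266 = (75 + 11/9)*266 = (686/9)*266 = 182476/9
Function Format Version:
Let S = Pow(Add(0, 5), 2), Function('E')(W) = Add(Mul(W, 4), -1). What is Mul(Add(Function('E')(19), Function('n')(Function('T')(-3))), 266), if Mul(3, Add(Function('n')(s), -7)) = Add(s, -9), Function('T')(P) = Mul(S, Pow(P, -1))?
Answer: Rational(182476, 9) ≈ 20275.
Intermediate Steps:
Function('E')(W) = Add(-1, Mul(4, W)) (Function('E')(W) = Add(Mul(4, W), -1) = Add(-1, Mul(4, W)))
S = 25 (S = Pow(5, 2) = 25)
Function('T')(P) = Mul(25, Pow(P, -1))
Function('n')(s) = Add(4, Mul(Rational(1, 3), s)) (Function('n')(s) = Add(7, Mul(Rational(1, 3), Add(s, -9))) = Add(7, Mul(Rational(1, 3), Add(-9, s))) = Add(7, Add(-3, Mul(Rational(1, 3), s))) = Add(4, Mul(Rational(1, 3), s)))
Mul(Add(Function('E')(19), Function('n')(Function('T')(-3))), 266) = Mul(Add(Add(-1, Mul(4, 19)), Add(4, Mul(Rational(1, 3), Mul(25, Pow(-3, -1))))), 266) = Mul(Add(Add(-1, 76), Add(4, Mul(Rational(1, 3), Mul(25, Rational(-1, 3))))), 266) = Mul(Add(75, Add(4, Mul(Rational(1, 3), Rational(-25, 3)))), 266) = Mul(Add(75, Add(4, Rational(-25, 9))), 266) = Mul(Add(75, Rational(11, 9)), 266) = Mul(Rational(686, 9), 266) = Rational(182476, 9)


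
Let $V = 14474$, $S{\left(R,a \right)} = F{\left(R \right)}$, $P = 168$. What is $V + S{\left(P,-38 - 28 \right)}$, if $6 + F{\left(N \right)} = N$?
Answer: $14636$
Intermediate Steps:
$F{\left(N \right)} = -6 + N$
$S{\left(R,a \right)} = -6 + R$
$V + S{\left(P,-38 - 28 \right)} = 14474 + \left(-6 + 168\right) = 14474 + 162 = 14636$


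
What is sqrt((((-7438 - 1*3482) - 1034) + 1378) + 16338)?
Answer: sqrt(5762) ≈ 75.908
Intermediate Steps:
sqrt((((-7438 - 1*3482) - 1034) + 1378) + 16338) = sqrt((((-7438 - 3482) - 1034) + 1378) + 16338) = sqrt(((-10920 - 1034) + 1378) + 16338) = sqrt((-11954 + 1378) + 16338) = sqrt(-10576 + 16338) = sqrt(5762)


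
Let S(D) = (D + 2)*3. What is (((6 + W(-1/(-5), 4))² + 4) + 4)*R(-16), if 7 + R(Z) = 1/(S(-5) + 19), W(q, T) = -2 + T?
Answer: -2484/5 ≈ -496.80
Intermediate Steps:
S(D) = 6 + 3*D (S(D) = (2 + D)*3 = 6 + 3*D)
R(Z) = -69/10 (R(Z) = -7 + 1/((6 + 3*(-5)) + 19) = -7 + 1/((6 - 15) + 19) = -7 + 1/(-9 + 19) = -7 + 1/10 = -7 + ⅒ = -69/10)
(((6 + W(-1/(-5), 4))² + 4) + 4)*R(-16) = (((6 + (-2 + 4))² + 4) + 4)*(-69/10) = (((6 + 2)² + 4) + 4)*(-69/10) = ((8² + 4) + 4)*(-69/10) = ((64 + 4) + 4)*(-69/10) = (68 + 4)*(-69/10) = 72*(-69/10) = -2484/5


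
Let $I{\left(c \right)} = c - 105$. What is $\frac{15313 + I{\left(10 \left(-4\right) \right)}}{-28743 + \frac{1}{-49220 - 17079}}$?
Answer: $- \frac{502811616}{952816079} \approx -0.52771$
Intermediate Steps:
$I{\left(c \right)} = -105 + c$
$\frac{15313 + I{\left(10 \left(-4\right) \right)}}{-28743 + \frac{1}{-49220 - 17079}} = \frac{15313 + \left(-105 + 10 \left(-4\right)\right)}{-28743 + \frac{1}{-49220 - 17079}} = \frac{15313 - 145}{-28743 + \frac{1}{-66299}} = \frac{15313 - 145}{-28743 - \frac{1}{66299}} = \frac{15168}{- \frac{1905632158}{66299}} = 15168 \left(- \frac{66299}{1905632158}\right) = - \frac{502811616}{952816079}$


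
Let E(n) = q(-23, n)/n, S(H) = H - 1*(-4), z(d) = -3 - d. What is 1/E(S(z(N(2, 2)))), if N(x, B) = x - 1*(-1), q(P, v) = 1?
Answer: -2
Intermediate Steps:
N(x, B) = 1 + x (N(x, B) = x + 1 = 1 + x)
S(H) = 4 + H (S(H) = H + 4 = 4 + H)
E(n) = 1/n
1/E(S(z(N(2, 2)))) = 1/(1/(4 + (-3 - (1 + 2)))) = 1/(1/(4 + (-3 - 1*3))) = 1/(1/(4 + (-3 - 3))) = 1/(1/(4 - 6)) = 1/(1/(-2)) = 1/(-½) = -2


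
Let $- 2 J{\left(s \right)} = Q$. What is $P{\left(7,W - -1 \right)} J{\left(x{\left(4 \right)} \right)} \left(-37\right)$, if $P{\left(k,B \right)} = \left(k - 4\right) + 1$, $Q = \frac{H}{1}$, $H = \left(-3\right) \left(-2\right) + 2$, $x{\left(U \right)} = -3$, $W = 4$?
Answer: $592$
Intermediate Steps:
$H = 8$ ($H = 6 + 2 = 8$)
$Q = 8$ ($Q = \frac{8}{1} = 8 \cdot 1 = 8$)
$P{\left(k,B \right)} = -3 + k$ ($P{\left(k,B \right)} = \left(-4 + k\right) + 1 = -3 + k$)
$J{\left(s \right)} = -4$ ($J{\left(s \right)} = \left(- \frac{1}{2}\right) 8 = -4$)
$P{\left(7,W - -1 \right)} J{\left(x{\left(4 \right)} \right)} \left(-37\right) = \left(-3 + 7\right) \left(-4\right) \left(-37\right) = 4 \left(-4\right) \left(-37\right) = \left(-16\right) \left(-37\right) = 592$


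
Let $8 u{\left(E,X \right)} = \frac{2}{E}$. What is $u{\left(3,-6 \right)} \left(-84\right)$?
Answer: $-7$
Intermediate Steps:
$u{\left(E,X \right)} = \frac{1}{4 E}$ ($u{\left(E,X \right)} = \frac{2 \frac{1}{E}}{8} = \frac{1}{4 E}$)
$u{\left(3,-6 \right)} \left(-84\right) = \frac{1}{4 \cdot 3} \left(-84\right) = \frac{1}{4} \cdot \frac{1}{3} \left(-84\right) = \frac{1}{12} \left(-84\right) = -7$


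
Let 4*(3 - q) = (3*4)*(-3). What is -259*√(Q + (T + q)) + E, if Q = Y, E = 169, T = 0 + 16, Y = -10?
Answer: 169 - 777*√2 ≈ -929.84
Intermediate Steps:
q = 12 (q = 3 - 3*4*(-3)/4 = 3 - 3*(-3) = 3 - ¼*(-36) = 3 + 9 = 12)
T = 16
Q = -10
-259*√(Q + (T + q)) + E = -259*√(-10 + (16 + 12)) + 169 = -259*√(-10 + 28) + 169 = -777*√2 + 169 = 169 - 777*√2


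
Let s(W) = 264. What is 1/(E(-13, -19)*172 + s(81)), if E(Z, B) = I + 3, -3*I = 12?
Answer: 1/92 ≈ 0.010870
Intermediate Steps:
I = -4 (I = -1/3*12 = -4)
E(Z, B) = -1 (E(Z, B) = -4 + 3 = -1)
1/(E(-13, -19)*172 + s(81)) = 1/(-1*172 + 264) = 1/(-172 + 264) = 1/92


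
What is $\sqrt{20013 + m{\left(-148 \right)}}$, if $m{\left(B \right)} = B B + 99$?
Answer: $4 \sqrt{2626} \approx 204.98$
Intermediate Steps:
$m{\left(B \right)} = 99 + B^{2}$ ($m{\left(B \right)} = B^{2} + 99 = 99 + B^{2}$)
$\sqrt{20013 + m{\left(-148 \right)}} = \sqrt{20013 + \left(99 + \left(-148\right)^{2}\right)} = \sqrt{20013 + \left(99 + 21904\right)} = \sqrt{20013 + 22003} = \sqrt{42016} = 4 \sqrt{2626}$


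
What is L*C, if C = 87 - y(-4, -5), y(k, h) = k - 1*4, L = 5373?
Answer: 510435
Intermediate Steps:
y(k, h) = -4 + k (y(k, h) = k - 4 = -4 + k)
C = 95 (C = 87 - (-4 - 4) = 87 - 1*(-8) = 87 + 8 = 95)
L*C = 5373*95 = 510435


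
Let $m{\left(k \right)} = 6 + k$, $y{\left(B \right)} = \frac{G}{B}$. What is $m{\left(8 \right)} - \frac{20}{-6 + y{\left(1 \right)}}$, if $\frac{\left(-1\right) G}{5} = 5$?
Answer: $\frac{454}{31} \approx 14.645$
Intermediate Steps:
$G = -25$ ($G = \left(-5\right) 5 = -25$)
$y{\left(B \right)} = - \frac{25}{B}$
$m{\left(8 \right)} - \frac{20}{-6 + y{\left(1 \right)}} = \left(6 + 8\right) - \frac{20}{-6 - \frac{25}{1}} = 14 - \frac{20}{-6 - 25} = 14 - \frac{20}{-31} = 14 - - \frac{20}{31} = 14 + \frac{20}{31} = \frac{454}{31}$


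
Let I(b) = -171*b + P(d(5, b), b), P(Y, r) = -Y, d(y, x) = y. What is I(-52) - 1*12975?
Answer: -4088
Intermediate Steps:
I(b) = -5 - 171*b (I(b) = -171*b - 1*5 = -171*b - 5 = -5 - 171*b)
I(-52) - 1*12975 = (-5 - 171*(-52)) - 1*12975 = (-5 + 8892) - 12975 = 8887 - 12975 = -4088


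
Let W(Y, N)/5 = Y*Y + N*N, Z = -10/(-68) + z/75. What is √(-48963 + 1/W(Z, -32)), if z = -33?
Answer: I*√26805037642260456156463/739902001 ≈ 221.28*I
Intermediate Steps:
Z = -249/850 (Z = -10/(-68) - 33/75 = -10*(-1/68) - 33*1/75 = 5/34 - 11/25 = -249/850 ≈ -0.29294)
W(Y, N) = 5*N² + 5*Y² (W(Y, N) = 5*(Y*Y + N*N) = 5*(Y² + N²) = 5*(N² + Y²) = 5*N² + 5*Y²)
√(-48963 + 1/W(Z, -32)) = √(-48963 + 1/(5*(-32)² + 5*(-249/850)²)) = √(-48963 + 1/(5*1024 + 5*(62001/722500))) = √(-48963 + 1/(5120 + 62001/144500)) = √(-48963 + 1/(739902001/144500)) = √(-48963 + 144500/739902001) = √(-36227821530463/739902001) = I*√26805037642260456156463/739902001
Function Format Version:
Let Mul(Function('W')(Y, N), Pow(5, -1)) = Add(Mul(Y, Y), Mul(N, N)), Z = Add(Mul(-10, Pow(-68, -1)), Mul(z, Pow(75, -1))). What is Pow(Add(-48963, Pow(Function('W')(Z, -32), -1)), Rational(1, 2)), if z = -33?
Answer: Mul(Rational(1, 739902001), I, Pow(26805037642260456156463, Rational(1, 2))) ≈ Mul(221.28, I)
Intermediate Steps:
Z = Rational(-249, 850) (Z = Add(Mul(-10, Pow(-68, -1)), Mul(-33, Pow(75, -1))) = Add(Mul(-10, Rational(-1, 68)), Mul(-33, Rational(1, 75))) = Add(Rational(5, 34), Rational(-11, 25)) = Rational(-249, 850) ≈ -0.29294)
Function('W')(Y, N) = Add(Mul(5, Pow(N, 2)), Mul(5, Pow(Y, 2))) (Function('W')(Y, N) = Mul(5, Add(Mul(Y, Y), Mul(N, N))) = Mul(5, Add(Pow(Y, 2), Pow(N, 2))) = Mul(5, Add(Pow(N, 2), Pow(Y, 2))) = Add(Mul(5, Pow(N, 2)), Mul(5, Pow(Y, 2))))
Pow(Add(-48963, Pow(Function('W')(Z, -32), -1)), Rational(1, 2)) = Pow(Add(-48963, Pow(Add(Mul(5, Pow(-32, 2)), Mul(5, Pow(Rational(-249, 850), 2))), -1)), Rational(1, 2)) = Pow(Add(-48963, Pow(Add(Mul(5, 1024), Mul(5, Rational(62001, 722500))), -1)), Rational(1, 2)) = Pow(Add(-48963, Pow(Add(5120, Rational(62001, 144500)), -1)), Rational(1, 2)) = Pow(Add(-48963, Pow(Rational(739902001, 144500), -1)), Rational(1, 2)) = Pow(Add(-48963, Rational(144500, 739902001)), Rational(1, 2)) = Pow(Rational(-36227821530463, 739902001), Rational(1, 2)) = Mul(Rational(1, 739902001), I, Pow(26805037642260456156463, Rational(1, 2)))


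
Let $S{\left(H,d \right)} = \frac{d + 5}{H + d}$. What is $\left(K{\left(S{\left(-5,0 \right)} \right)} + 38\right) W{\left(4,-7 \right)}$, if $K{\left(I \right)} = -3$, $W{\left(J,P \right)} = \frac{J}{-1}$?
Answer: $-140$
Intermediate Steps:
$S{\left(H,d \right)} = \frac{5 + d}{H + d}$
$W{\left(J,P \right)} = - J$ ($W{\left(J,P \right)} = J \left(-1\right) = - J$)
$\left(K{\left(S{\left(-5,0 \right)} \right)} + 38\right) W{\left(4,-7 \right)} = \left(-3 + 38\right) \left(\left(-1\right) 4\right) = 35 \left(-4\right) = -140$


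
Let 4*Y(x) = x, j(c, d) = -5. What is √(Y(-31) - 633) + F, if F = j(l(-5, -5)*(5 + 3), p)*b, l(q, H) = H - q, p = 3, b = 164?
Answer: -820 + I*√2563/2 ≈ -820.0 + 25.313*I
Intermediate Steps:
Y(x) = x/4
F = -820 (F = -5*164 = -820)
√(Y(-31) - 633) + F = √((¼)*(-31) - 633) - 820 = √(-31/4 - 633) - 820 = √(-2563/4) - 820 = I*√2563/2 - 820 = -820 + I*√2563/2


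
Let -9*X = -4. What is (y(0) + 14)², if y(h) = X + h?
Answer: 16900/81 ≈ 208.64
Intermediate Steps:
X = 4/9 (X = -⅑*(-4) = 4/9 ≈ 0.44444)
y(h) = 4/9 + h
(y(0) + 14)² = ((4/9 + 0) + 14)² = (4/9 + 14)² = (130/9)² = 16900/81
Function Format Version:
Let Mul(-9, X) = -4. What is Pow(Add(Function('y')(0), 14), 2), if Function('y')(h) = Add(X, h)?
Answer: Rational(16900, 81) ≈ 208.64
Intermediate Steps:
X = Rational(4, 9) (X = Mul(Rational(-1, 9), -4) = Rational(4, 9) ≈ 0.44444)
Function('y')(h) = Add(Rational(4, 9), h)
Pow(Add(Function('y')(0), 14), 2) = Pow(Add(Add(Rational(4, 9), 0), 14), 2) = Pow(Add(Rational(4, 9), 14), 2) = Pow(Rational(130, 9), 2) = Rational(16900, 81)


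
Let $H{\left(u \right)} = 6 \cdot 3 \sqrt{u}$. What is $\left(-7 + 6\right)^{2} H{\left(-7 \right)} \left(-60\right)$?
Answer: $- 1080 i \sqrt{7} \approx - 2857.4 i$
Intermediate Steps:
$H{\left(u \right)} = 18 \sqrt{u}$
$\left(-7 + 6\right)^{2} H{\left(-7 \right)} \left(-60\right) = \left(-7 + 6\right)^{2} \cdot 18 \sqrt{-7} \left(-60\right) = \left(-1\right)^{2} \cdot 18 i \sqrt{7} \left(-60\right) = 1 \cdot 18 i \sqrt{7} \left(-60\right) = 18 i \sqrt{7} \left(-60\right) = - 1080 i \sqrt{7}$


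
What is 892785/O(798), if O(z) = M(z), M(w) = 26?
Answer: 892785/26 ≈ 34338.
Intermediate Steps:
O(z) = 26
892785/O(798) = 892785/26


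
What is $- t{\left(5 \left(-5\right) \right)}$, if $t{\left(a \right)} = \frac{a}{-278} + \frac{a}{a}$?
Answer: $- \frac{303}{278} \approx -1.0899$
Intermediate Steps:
$t{\left(a \right)} = 1 - \frac{a}{278}$ ($t{\left(a \right)} = a \left(- \frac{1}{278}\right) + 1 = - \frac{a}{278} + 1 = 1 - \frac{a}{278}$)
$- t{\left(5 \left(-5\right) \right)} = - (1 - \frac{5 \left(-5\right)}{278}) = - (1 - - \frac{25}{278}) = - (1 + \frac{25}{278}) = \left(-1\right) \frac{303}{278} = - \frac{303}{278}$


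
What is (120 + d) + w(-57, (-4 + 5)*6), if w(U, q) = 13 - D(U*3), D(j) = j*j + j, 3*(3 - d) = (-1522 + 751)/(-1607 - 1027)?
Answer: -76212413/2634 ≈ -28934.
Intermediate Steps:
d = 7645/2634 (d = 3 - (-1522 + 751)/(3*(-1607 - 1027)) = 3 - (-257)/(-2634) = 3 - (-257)*(-1)/2634 = 3 - 1/3*257/878 = 3 - 257/2634 = 7645/2634 ≈ 2.9024)
D(j) = j + j**2 (D(j) = j**2 + j = j + j**2)
w(U, q) = 13 - 3*U*(1 + 3*U) (w(U, q) = 13 - U*3*(1 + U*3) = 13 - 3*U*(1 + 3*U))
(120 + d) + w(-57, (-4 + 5)*6) = (120 + 7645/2634) + (13 - 3*(-57)*(1 + 3*(-57))) = 323725/2634 + (13 - 3*(-57)*(1 - 171)) = 323725/2634 + (13 - 3*(-57)*(-170)) = 323725/2634 + (13 - 29070) = 323725/2634 - 29057 = -76212413/2634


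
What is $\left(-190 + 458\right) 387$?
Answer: $103716$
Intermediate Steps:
$\left(-190 + 458\right) 387 = 268 \cdot 387 = 103716$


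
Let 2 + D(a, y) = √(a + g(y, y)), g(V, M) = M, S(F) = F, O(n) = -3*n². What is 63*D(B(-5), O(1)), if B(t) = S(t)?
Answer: -126 + 126*I*√2 ≈ -126.0 + 178.19*I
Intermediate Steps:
B(t) = t
D(a, y) = -2 + √(a + y)
63*D(B(-5), O(1)) = 63*(-2 + √(-5 - 3*1²)) = 63*(-2 + √(-5 - 3*1)) = 63*(-2 + √(-5 - 3)) = 63*(-2 + √(-8)) = 63*(-2 + 2*I*√2) = -126 + 126*I*√2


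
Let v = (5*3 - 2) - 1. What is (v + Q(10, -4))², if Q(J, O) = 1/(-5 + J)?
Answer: 3721/25 ≈ 148.84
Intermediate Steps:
v = 12 (v = (15 - 2) - 1 = 13 - 1 = 12)
(v + Q(10, -4))² = (12 + 1/(-5 + 10))² = (12 + 1/5)² = (12 + ⅕)² = (61/5)² = 3721/25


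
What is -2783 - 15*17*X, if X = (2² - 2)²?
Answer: -3803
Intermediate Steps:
X = 4 (X = (4 - 2)² = 2² = 4)
-2783 - 15*17*X = -2783 - 15*17*4 = -2783 - 255*4 = -2783 - 1*1020 = -2783 - 1020 = -3803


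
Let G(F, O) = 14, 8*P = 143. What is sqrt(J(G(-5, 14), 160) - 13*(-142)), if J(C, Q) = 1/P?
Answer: sqrt(37749998)/143 ≈ 42.966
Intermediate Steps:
P = 143/8 (P = (1/8)*143 = 143/8 ≈ 17.875)
J(C, Q) = 8/143 (J(C, Q) = 1/(143/8) = 8/143)
sqrt(J(G(-5, 14), 160) - 13*(-142)) = sqrt(8/143 - 13*(-142)) = sqrt(8/143 + 1846) = sqrt(263986/143) = sqrt(37749998)/143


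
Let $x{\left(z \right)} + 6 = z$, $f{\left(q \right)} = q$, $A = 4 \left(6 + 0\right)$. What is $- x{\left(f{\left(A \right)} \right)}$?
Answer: $-18$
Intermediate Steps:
$A = 24$ ($A = 4 \cdot 6 = 24$)
$x{\left(z \right)} = -6 + z$
$- x{\left(f{\left(A \right)} \right)} = - (-6 + 24) = \left(-1\right) 18 = -18$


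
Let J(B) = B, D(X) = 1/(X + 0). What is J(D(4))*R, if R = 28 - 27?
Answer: ¼ ≈ 0.25000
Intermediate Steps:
D(X) = 1/X
R = 1
J(D(4))*R = 1/4 = (¼)*1 = ¼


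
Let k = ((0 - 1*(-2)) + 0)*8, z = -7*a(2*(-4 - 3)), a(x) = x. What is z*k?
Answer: 1568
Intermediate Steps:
z = 98 (z = -14*(-4 - 3) = -14*(-7) = -7*(-14) = 98)
k = 16 (k = ((0 + 2) + 0)*8 = (2 + 0)*8 = 2*8 = 16)
z*k = 98*16 = 1568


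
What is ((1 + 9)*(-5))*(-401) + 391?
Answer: 20441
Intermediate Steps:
((1 + 9)*(-5))*(-401) + 391 = (10*(-5))*(-401) + 391 = -50*(-401) + 391 = 20050 + 391 = 20441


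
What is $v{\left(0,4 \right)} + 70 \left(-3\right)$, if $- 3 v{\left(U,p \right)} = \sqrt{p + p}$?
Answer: $-210 - \frac{2 \sqrt{2}}{3} \approx -210.94$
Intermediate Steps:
$v{\left(U,p \right)} = - \frac{\sqrt{2} \sqrt{p}}{3}$ ($v{\left(U,p \right)} = - \frac{\sqrt{p + p}}{3} = - \frac{\sqrt{2 p}}{3} = - \frac{\sqrt{2} \sqrt{p}}{3}$)
$v{\left(0,4 \right)} + 70 \left(-3\right) = - \frac{\sqrt{2} \sqrt{4}}{3} + 70 \left(-3\right) = \left(- \frac{1}{3}\right) \sqrt{2} \cdot 2 - 210 = - \frac{2 \sqrt{2}}{3} - 210 = -210 - \frac{2 \sqrt{2}}{3}$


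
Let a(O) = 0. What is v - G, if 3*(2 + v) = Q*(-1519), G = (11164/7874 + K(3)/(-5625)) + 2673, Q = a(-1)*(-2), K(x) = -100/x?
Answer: -7112529223/2657475 ≈ -2676.4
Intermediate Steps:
Q = 0 (Q = 0*(-2) = 0)
G = 7107214273/2657475 (G = (11164/7874 - 100/3/(-5625)) + 2673 = (11164*(1/7874) - 100*1/3*(-1/5625)) + 2673 = (5582/3937 - 100/3*(-1/5625)) + 2673 = (5582/3937 + 4/675) + 2673 = 3783598/2657475 + 2673 = 7107214273/2657475 ≈ 2674.4)
v = -2 (v = -2 + (0*(-1519))/3 = -2 + (1/3)*0 = -2 + 0 = -2)
v - G = -2 - 1*7107214273/2657475 = -2 - 7107214273/2657475 = -7112529223/2657475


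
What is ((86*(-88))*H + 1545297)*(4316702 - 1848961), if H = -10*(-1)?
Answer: 3626634125197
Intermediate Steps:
H = 10
((86*(-88))*H + 1545297)*(4316702 - 1848961) = ((86*(-88))*10 + 1545297)*(4316702 - 1848961) = (-7568*10 + 1545297)*2467741 = (-75680 + 1545297)*2467741 = 1469617*2467741 = 3626634125197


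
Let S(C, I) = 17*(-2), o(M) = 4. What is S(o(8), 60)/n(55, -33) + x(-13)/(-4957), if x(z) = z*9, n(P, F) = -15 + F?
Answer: 87077/118968 ≈ 0.73194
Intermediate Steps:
x(z) = 9*z
S(C, I) = -34
S(o(8), 60)/n(55, -33) + x(-13)/(-4957) = -34/(-15 - 33) + (9*(-13))/(-4957) = -34/(-48) - 117*(-1/4957) = -34*(-1/48) + 117/4957 = 17/24 + 117/4957 = 87077/118968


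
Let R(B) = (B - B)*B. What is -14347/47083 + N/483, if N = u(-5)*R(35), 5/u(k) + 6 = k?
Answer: -14347/47083 ≈ -0.30472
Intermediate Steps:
R(B) = 0 (R(B) = 0*B = 0)
u(k) = 5/(-6 + k)
N = 0 (N = (5/(-6 - 5))*0 = (5/(-11))*0 = (5*(-1/11))*0 = -5/11*0 = 0)
-14347/47083 + N/483 = -14347/47083 + 0/483 = -14347*1/47083 + 0*(1/483) = -14347/47083 + 0 = -14347/47083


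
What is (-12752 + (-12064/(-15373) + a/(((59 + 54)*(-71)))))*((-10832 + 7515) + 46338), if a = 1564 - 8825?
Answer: -67654497407355243/123337579 ≈ -5.4853e+8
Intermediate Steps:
a = -7261
(-12752 + (-12064/(-15373) + a/(((59 + 54)*(-71)))))*((-10832 + 7515) + 46338) = (-12752 + (-12064/(-15373) - 7261*(-1/(71*(59 + 54)))))*((-10832 + 7515) + 46338) = (-12752 + (-12064*(-1/15373) - 7261/(113*(-71))))*(-3317 + 46338) = (-12752 + (12064/15373 - 7261/(-8023)))*43021 = (-12752 + (12064/15373 - 7261*(-1/8023)))*43021 = (-12752 + (12064/15373 + 7261/8023))*43021 = (-12752 + 208412825/123337579)*43021 = -1572592394583/123337579*43021 = -67654497407355243/123337579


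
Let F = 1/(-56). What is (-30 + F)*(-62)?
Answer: 52111/28 ≈ 1861.1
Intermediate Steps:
F = -1/56 ≈ -0.017857
(-30 + F)*(-62) = (-30 - 1/56)*(-62) = -1681/56*(-62) = 52111/28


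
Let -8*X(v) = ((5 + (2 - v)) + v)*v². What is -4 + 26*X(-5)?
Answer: -2291/4 ≈ -572.75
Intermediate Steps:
X(v) = -7*v²/8 (X(v) = -((5 + (2 - v)) + v)*v²/8 = -((7 - v) + v)*v²/8 = -7*v²/8)
-4 + 26*X(-5) = -4 + 26*(-7/8*(-5)²) = -4 + 26*(-7/8*25) = -4 + 26*(-175/8) = -4 - 2275/4 = -2291/4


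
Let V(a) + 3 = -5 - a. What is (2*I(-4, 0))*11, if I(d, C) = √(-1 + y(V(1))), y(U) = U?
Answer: 22*I*√10 ≈ 69.57*I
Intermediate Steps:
V(a) = -8 - a (V(a) = -3 + (-5 - a) = -8 - a)
I(d, C) = I*√10 (I(d, C) = √(-1 + (-8 - 1*1)) = √(-1 + (-8 - 1)) = √(-1 - 9) = √(-10) = I*√10)
(2*I(-4, 0))*11 = (2*(I*√10))*11 = (2*I*√10)*11 = 22*I*√10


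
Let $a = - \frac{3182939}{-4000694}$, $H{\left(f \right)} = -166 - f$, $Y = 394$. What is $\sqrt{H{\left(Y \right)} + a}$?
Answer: $\frac{i \sqrt{8950375424756494}}{4000694} \approx 23.647 i$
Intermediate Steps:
$a = \frac{3182939}{4000694}$ ($a = \left(-3182939\right) \left(- \frac{1}{4000694}\right) = \frac{3182939}{4000694} \approx 0.7956$)
$\sqrt{H{\left(Y \right)} + a} = \sqrt{\left(-166 - 394\right) + \frac{3182939}{4000694}} = \sqrt{-560 + \frac{3182939}{4000694}} = \sqrt{- \frac{2237205701}{4000694}} = \frac{i \sqrt{8950375424756494}}{4000694}$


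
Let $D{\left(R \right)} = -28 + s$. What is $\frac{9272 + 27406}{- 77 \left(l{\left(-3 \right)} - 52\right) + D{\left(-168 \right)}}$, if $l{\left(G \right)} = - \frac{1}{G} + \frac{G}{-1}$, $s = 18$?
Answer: $\frac{55017}{5606} \approx 9.8139$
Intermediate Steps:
$D{\left(R \right)} = -10$ ($D{\left(R \right)} = -28 + 18 = -10$)
$l{\left(G \right)} = - G - \frac{1}{G}$ ($l{\left(G \right)} = - \frac{1}{G} + G \left(-1\right) = - \frac{1}{G} - G = - G - \frac{1}{G}$)
$\frac{9272 + 27406}{- 77 \left(l{\left(-3 \right)} - 52\right) + D{\left(-168 \right)}} = \frac{9272 + 27406}{- 77 \left(\left(\left(-1\right) \left(-3\right) - \frac{1}{-3}\right) - 52\right) - 10} = \frac{36678}{- 77 \left(\left(3 - - \frac{1}{3}\right) - 52\right) - 10} = \frac{36678}{- 77 \left(\left(3 + \frac{1}{3}\right) - 52\right) - 10} = \frac{36678}{- 77 \left(\frac{10}{3} - 52\right) - 10} = \frac{36678}{\left(-77\right) \left(- \frac{146}{3}\right) - 10} = \frac{36678}{\frac{11242}{3} - 10} = \frac{36678}{\frac{11212}{3}} = 36678 \cdot \frac{3}{11212} = \frac{55017}{5606}$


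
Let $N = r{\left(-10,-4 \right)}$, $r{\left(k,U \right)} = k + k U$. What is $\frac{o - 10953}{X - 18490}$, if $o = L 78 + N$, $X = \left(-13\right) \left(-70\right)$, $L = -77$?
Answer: $\frac{5643}{5860} \approx 0.96297$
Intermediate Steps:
$r{\left(k,U \right)} = k + U k$
$N = 30$ ($N = - 10 \left(1 - 4\right) = \left(-10\right) \left(-3\right) = 30$)
$X = 910$
$o = -5976$ ($o = \left(-77\right) 78 + 30 = -6006 + 30 = -5976$)
$\frac{o - 10953}{X - 18490} = \frac{-5976 - 10953}{910 - 18490} = - \frac{16929}{910 - 18490} = - \frac{16929}{-17580} = \left(-16929\right) \left(- \frac{1}{17580}\right) = \frac{5643}{5860}$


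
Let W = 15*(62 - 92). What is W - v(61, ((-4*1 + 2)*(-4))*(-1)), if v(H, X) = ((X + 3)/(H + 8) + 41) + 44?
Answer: -36910/69 ≈ -534.93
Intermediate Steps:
v(H, X) = 85 + (3 + X)/(8 + H) (v(H, X) = ((3 + X)/(8 + H) + 41) + 44 = (41 + (3 + X)/(8 + H)) + 44 = 85 + (3 + X)/(8 + H))
W = -450 (W = 15*(-30) = -450)
W - v(61, ((-4*1 + 2)*(-4))*(-1)) = -450 - (683 + ((-4*1 + 2)*(-4))*(-1) + 85*61)/(8 + 61) = -450 - (683 + ((-4 + 2)*(-4))*(-1) + 5185)/69 = -450 - (683 - 2*(-4)*(-1) + 5185)/69 = -450 - (683 + 8*(-1) + 5185)/69 = -450 - (683 - 8 + 5185)/69 = -450 - 5860/69 = -36910/69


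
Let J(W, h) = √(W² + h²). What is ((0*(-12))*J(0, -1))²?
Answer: 0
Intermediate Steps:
((0*(-12))*J(0, -1))² = ((0*(-12))*√(0² + (-1)²))² = (0*√(0 + 1))² = (0*√1)² = (0*1)² = 0² = 0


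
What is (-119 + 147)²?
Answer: 784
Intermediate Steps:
(-119 + 147)² = 28² = 784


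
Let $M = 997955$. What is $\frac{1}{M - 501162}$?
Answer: $\frac{1}{496793} \approx 2.0129 \cdot 10^{-6}$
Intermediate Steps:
$\frac{1}{M - 501162} = \frac{1}{997955 - 501162} = \frac{1}{496793}$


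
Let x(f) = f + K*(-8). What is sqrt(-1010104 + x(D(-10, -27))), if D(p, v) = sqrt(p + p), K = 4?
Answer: sqrt(-1010136 + 2*I*sqrt(5)) ≈ 0.002 + 1005.1*I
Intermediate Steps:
D(p, v) = sqrt(2)*sqrt(p) (D(p, v) = sqrt(2*p) = sqrt(2)*sqrt(p))
x(f) = -32 + f (x(f) = f + 4*(-8) = f - 32 = -32 + f)
sqrt(-1010104 + x(D(-10, -27))) = sqrt(-1010104 + (-32 + sqrt(2)*sqrt(-10))) = sqrt(-1010104 + (-32 + sqrt(2)*(I*sqrt(10)))) = sqrt(-1010104 + (-32 + 2*I*sqrt(5))) = sqrt(-1010136 + 2*I*sqrt(5))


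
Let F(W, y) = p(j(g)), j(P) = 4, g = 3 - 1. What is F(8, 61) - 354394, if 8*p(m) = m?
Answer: -708787/2 ≈ -3.5439e+5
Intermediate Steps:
g = 2
p(m) = m/8
F(W, y) = 1/2 (F(W, y) = (1/8)*4 = 1/2)
F(8, 61) - 354394 = 1/2 - 354394 = -708787/2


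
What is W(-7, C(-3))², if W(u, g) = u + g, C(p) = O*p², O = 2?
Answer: 121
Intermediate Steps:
C(p) = 2*p²
W(u, g) = g + u
W(-7, C(-3))² = (2*(-3)² - 7)² = (2*9 - 7)² = (18 - 7)² = 11² = 121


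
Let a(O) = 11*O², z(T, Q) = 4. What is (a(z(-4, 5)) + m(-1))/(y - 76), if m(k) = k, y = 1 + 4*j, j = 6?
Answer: -175/51 ≈ -3.4314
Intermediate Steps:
y = 25 (y = 1 + 4*6 = 1 + 24 = 25)
(a(z(-4, 5)) + m(-1))/(y - 76) = (11*4² - 1)/(25 - 76) = (11*16 - 1)/(-51) = -(176 - 1)/51 = -1/51*175 = -175/51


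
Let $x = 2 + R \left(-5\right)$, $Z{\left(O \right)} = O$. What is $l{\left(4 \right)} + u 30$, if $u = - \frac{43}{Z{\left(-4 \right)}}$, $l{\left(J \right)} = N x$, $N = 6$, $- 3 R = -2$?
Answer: $\frac{629}{2} \approx 314.5$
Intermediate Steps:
$R = \frac{2}{3}$ ($R = \left(- \frac{1}{3}\right) \left(-2\right) = \frac{2}{3} \approx 0.66667$)
$x = - \frac{4}{3}$ ($x = 2 + \frac{2}{3} \left(-5\right) = 2 - \frac{10}{3} = - \frac{4}{3} \approx -1.3333$)
$l{\left(J \right)} = -8$ ($l{\left(J \right)} = 6 \left(- \frac{4}{3}\right) = -8$)
$u = \frac{43}{4}$ ($u = - \frac{43}{-4} = \left(-43\right) \left(- \frac{1}{4}\right) = \frac{43}{4} \approx 10.75$)
$l{\left(4 \right)} + u 30 = -8 + \frac{43}{4} \cdot 30 = -8 + \frac{645}{2} = \frac{629}{2}$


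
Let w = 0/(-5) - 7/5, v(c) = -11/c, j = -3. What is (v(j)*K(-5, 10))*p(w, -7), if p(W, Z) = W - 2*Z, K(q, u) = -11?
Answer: -2541/5 ≈ -508.20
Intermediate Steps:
w = -7/5 (w = 0*(-1/5) - 7*1/5 = 0 - 7/5 = -7/5 ≈ -1.4000)
(v(j)*K(-5, 10))*p(w, -7) = (-11/(-3)*(-11))*(-7/5 - 2*(-7)) = (-11*(-1/3)*(-11))*(-7/5 + 14) = ((11/3)*(-11))*(63/5) = -121/3*63/5 = -2541/5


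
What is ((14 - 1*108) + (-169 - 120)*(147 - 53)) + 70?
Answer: -27190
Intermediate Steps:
((14 - 1*108) + (-169 - 120)*(147 - 53)) + 70 = ((14 - 108) - 289*94) + 70 = (-94 - 27166) + 70 = -27260 + 70 = -27190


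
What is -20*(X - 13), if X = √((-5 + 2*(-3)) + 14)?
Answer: 260 - 20*√3 ≈ 225.36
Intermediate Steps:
X = √3 (X = √((-5 - 6) + 14) = √(-11 + 14) = √3 ≈ 1.7320)
-20*(X - 13) = -20*(√3 - 13) = -20*(-13 + √3) = 260 - 20*√3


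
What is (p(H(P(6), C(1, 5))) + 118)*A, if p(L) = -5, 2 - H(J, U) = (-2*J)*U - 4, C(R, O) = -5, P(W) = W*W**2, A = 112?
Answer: 12656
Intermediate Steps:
P(W) = W**3
H(J, U) = 6 + 2*J*U (H(J, U) = 2 - ((-2*J)*U - 4) = 2 - (-2*J*U - 4) = 2 - (-4 - 2*J*U) = 2 + (4 + 2*J*U) = 6 + 2*J*U)
(p(H(P(6), C(1, 5))) + 118)*A = (-5 + 118)*112 = 113*112 = 12656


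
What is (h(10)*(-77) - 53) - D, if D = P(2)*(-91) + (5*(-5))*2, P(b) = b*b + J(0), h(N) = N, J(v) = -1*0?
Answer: -409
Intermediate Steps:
J(v) = 0
P(b) = b² (P(b) = b*b + 0 = b² + 0 = b²)
D = -414 (D = 2²*(-91) + (5*(-5))*2 = 4*(-91) - 25*2 = -364 - 50 = -414)
(h(10)*(-77) - 53) - D = (10*(-77) - 53) - 1*(-414) = (-770 - 53) + 414 = -823 + 414 = -409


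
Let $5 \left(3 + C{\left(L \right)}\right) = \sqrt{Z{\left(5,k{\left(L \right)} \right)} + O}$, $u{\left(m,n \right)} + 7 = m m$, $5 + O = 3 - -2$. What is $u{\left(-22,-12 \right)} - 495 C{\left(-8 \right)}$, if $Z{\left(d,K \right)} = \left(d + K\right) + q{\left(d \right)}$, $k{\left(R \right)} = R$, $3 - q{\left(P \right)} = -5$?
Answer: $1962 - 99 \sqrt{5} \approx 1740.6$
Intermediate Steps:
$q{\left(P \right)} = 8$ ($q{\left(P \right)} = 3 - -5 = 3 + 5 = 8$)
$O = 0$ ($O = -5 + \left(3 - -2\right) = -5 + \left(3 + 2\right) = -5 + 5 = 0$)
$Z{\left(d,K \right)} = 8 + K + d$ ($Z{\left(d,K \right)} = \left(d + K\right) + 8 = \left(K + d\right) + 8 = 8 + K + d$)
$u{\left(m,n \right)} = -7 + m^{2}$ ($u{\left(m,n \right)} = -7 + m m = -7 + m^{2}$)
$C{\left(L \right)} = -3 + \frac{\sqrt{13 + L}}{5}$ ($C{\left(L \right)} = -3 + \frac{\sqrt{\left(8 + L + 5\right) + 0}}{5} = -3 + \frac{\sqrt{\left(13 + L\right) + 0}}{5} = -3 + \frac{\sqrt{13 + L}}{5}$)
$u{\left(-22,-12 \right)} - 495 C{\left(-8 \right)} = \left(-7 + \left(-22\right)^{2}\right) - 495 \left(-3 + \frac{\sqrt{13 - 8}}{5}\right) = \left(-7 + 484\right) - 495 \left(-3 + \frac{\sqrt{5}}{5}\right) = 477 + \left(1485 - 99 \sqrt{5}\right) = 1962 - 99 \sqrt{5}$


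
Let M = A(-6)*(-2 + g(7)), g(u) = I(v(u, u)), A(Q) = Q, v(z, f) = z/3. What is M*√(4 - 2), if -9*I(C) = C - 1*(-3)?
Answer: 140*√2/9 ≈ 21.999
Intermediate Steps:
v(z, f) = z/3 (v(z, f) = z*(⅓) = z/3)
I(C) = -⅓ - C/9 (I(C) = -(C - 1*(-3))/9 = -(C + 3)/9 = -(3 + C)/9 = -⅓ - C/9)
g(u) = -⅓ - u/27
M = 140/9 (M = -6*(-2 + (-⅓ - 1/27*7)) = -6*(-2 + (-⅓ - 7/27)) = -6*(-2 - 16/27) = -6*(-70/27) = 140/9 ≈ 15.556)
M*√(4 - 2) = 140*√(4 - 2)/9 = 140*√2/9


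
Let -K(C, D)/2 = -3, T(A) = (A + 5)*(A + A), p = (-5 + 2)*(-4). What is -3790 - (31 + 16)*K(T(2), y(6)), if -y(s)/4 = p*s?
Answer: -4072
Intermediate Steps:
p = 12 (p = -3*(-4) = 12)
y(s) = -48*s
T(A) = 2*A*(5 + A) (T(A) = (5 + A)*(2*A) = 2*A*(5 + A))
K(C, D) = 6 (K(C, D) = -2*(-3) = 6)
-3790 - (31 + 16)*K(T(2), y(6)) = -3790 - (31 + 16)*6 = -3790 - 47*6 = -3790 - 1*282 = -3790 - 282 = -4072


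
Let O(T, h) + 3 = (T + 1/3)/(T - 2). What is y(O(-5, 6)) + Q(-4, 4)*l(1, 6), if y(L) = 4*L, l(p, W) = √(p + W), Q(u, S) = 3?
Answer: -28/3 + 3*√7 ≈ -1.3961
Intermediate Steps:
O(T, h) = -3 + (⅓ + T)/(-2 + T) (O(T, h) = -3 + (T + 1/3)/(T - 2) = -3 + (T + ⅓)/(-2 + T) = -3 + (⅓ + T)/(-2 + T))
l(p, W) = √(W + p)
y(O(-5, 6)) + Q(-4, 4)*l(1, 6) = 4*((19 - 6*(-5))/(3*(-2 - 5))) + 3*√(6 + 1) = 4*((⅓)*(19 + 30)/(-7)) + 3*√7 = 4*((⅓)*(-⅐)*49) + 3*√7 = 4*(-7/3) + 3*√7 = -28/3 + 3*√7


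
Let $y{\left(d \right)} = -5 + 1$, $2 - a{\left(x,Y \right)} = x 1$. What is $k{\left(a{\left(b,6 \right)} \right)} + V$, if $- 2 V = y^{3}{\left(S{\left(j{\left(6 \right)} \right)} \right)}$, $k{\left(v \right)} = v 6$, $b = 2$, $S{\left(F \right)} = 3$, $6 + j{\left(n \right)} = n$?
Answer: $32$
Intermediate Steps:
$j{\left(n \right)} = -6 + n$
$a{\left(x,Y \right)} = 2 - x$ ($a{\left(x,Y \right)} = 2 - x 1 = 2 - x$)
$y{\left(d \right)} = -4$
$k{\left(v \right)} = 6 v$
$V = 32$ ($V = - \frac{\left(-4\right)^{3}}{2} = \left(- \frac{1}{2}\right) \left(-64\right) = 32$)
$k{\left(a{\left(b,6 \right)} \right)} + V = 6 \left(2 - 2\right) + 32 = 6 \cdot 0 + 32 = 0 + 32 = 32$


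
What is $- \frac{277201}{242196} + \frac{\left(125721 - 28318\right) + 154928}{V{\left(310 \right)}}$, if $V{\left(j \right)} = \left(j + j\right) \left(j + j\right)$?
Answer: $- \frac{11360626381}{23275035600} \approx -0.4881$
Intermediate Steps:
$V{\left(j \right)} = 4 j^{2}$ ($V{\left(j \right)} = 2 j 2 j = 4 j^{2}$)
$- \frac{277201}{242196} + \frac{\left(125721 - 28318\right) + 154928}{V{\left(310 \right)}} = - \frac{277201}{242196} + \frac{\left(125721 - 28318\right) + 154928}{4 \cdot 310^{2}} = \left(-277201\right) \frac{1}{242196} + \frac{\left(125721 - 28318\right) + 154928}{4 \cdot 96100} = - \frac{277201}{242196} + \frac{97403 + 154928}{384400} = - \frac{277201}{242196} + 252331 \cdot \frac{1}{384400} = - \frac{277201}{242196} + \frac{252331}{384400} = - \frac{11360626381}{23275035600}$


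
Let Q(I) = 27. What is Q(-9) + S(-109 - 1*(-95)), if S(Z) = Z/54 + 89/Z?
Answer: 7705/378 ≈ 20.384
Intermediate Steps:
S(Z) = 89/Z + Z/54 (S(Z) = Z*(1/54) + 89/Z = Z/54 + 89/Z = 89/Z + Z/54)
Q(-9) + S(-109 - 1*(-95)) = 27 + (89/(-109 - 1*(-95)) + (-109 - 1*(-95))/54) = 27 + (89/(-109 + 95) + (-109 + 95)/54) = 27 + (89/(-14) + (1/54)*(-14)) = 27 + (89*(-1/14) - 7/27) = 27 + (-89/14 - 7/27) = 27 - 2501/378 = 7705/378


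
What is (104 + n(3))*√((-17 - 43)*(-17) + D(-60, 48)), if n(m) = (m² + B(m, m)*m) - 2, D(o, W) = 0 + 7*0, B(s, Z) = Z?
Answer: 240*√255 ≈ 3832.5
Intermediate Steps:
D(o, W) = 0 (D(o, W) = 0 + 0 = 0)
n(m) = -2 + 2*m² (n(m) = (m² + m*m) - 2 = (m² + m²) - 2 = 2*m² - 2 = -2 + 2*m²)
(104 + n(3))*√((-17 - 43)*(-17) + D(-60, 48)) = (104 + (-2 + 2*3²))*√((-17 - 43)*(-17) + 0) = (104 + (-2 + 2*9))*√(-60*(-17) + 0) = (104 + (-2 + 18))*√(1020 + 0) = (104 + 16)*√1020 = 120*(2*√255) = 240*√255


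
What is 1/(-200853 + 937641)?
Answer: 1/736788 ≈ 1.3572e-6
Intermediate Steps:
1/(-200853 + 937641) = 1/736788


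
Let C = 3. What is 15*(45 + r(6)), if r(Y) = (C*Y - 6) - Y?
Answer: 765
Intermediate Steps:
r(Y) = -6 + 2*Y (r(Y) = (3*Y - 6) - Y = (-6 + 3*Y) - Y = -6 + 2*Y)
15*(45 + r(6)) = 15*(45 + (-6 + 2*6)) = 15*(45 + (-6 + 12)) = 15*(45 + 6) = 15*51 = 765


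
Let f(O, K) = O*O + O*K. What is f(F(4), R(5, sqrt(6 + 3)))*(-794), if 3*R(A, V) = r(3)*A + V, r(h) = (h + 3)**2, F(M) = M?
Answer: -206440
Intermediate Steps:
r(h) = (3 + h)**2
R(A, V) = 12*A + V/3 (R(A, V) = ((3 + 3)**2*A + V)/3 = (6**2*A + V)/3 = (36*A + V)/3 = (V + 36*A)/3 = 12*A + V/3)
f(O, K) = O**2 + K*O
f(F(4), R(5, sqrt(6 + 3)))*(-794) = (4*((12*5 + sqrt(6 + 3)/3) + 4))*(-794) = (4*((60 + sqrt(9)/3) + 4))*(-794) = (4*((60 + (1/3)*3) + 4))*(-794) = (4*((60 + 1) + 4))*(-794) = (4*(61 + 4))*(-794) = (4*65)*(-794) = 260*(-794) = -206440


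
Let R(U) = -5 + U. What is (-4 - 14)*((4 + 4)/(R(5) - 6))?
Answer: 24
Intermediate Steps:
(-4 - 14)*((4 + 4)/(R(5) - 6)) = (-4 - 14)*((4 + 4)/((-5 + 5) - 6)) = -144/(0 - 6) = -144/(-6) = -144*(-1)/6 = -18*(-4/3) = 24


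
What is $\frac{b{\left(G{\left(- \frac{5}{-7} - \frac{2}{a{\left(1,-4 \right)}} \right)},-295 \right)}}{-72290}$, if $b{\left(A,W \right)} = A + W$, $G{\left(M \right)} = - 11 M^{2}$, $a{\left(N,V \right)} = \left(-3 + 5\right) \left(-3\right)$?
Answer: $\frac{135419}{31879890} \approx 0.0042478$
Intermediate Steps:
$a{\left(N,V \right)} = -6$ ($a{\left(N,V \right)} = 2 \left(-3\right) = -6$)
$\frac{b{\left(G{\left(- \frac{5}{-7} - \frac{2}{a{\left(1,-4 \right)}} \right)},-295 \right)}}{-72290} = \frac{- 11 \left(- \frac{5}{-7} - \frac{2}{-6}\right)^{2} - 295}{-72290} = \left(- 11 \left(\left(-5\right) \left(- \frac{1}{7}\right) - - \frac{1}{3}\right)^{2} - 295\right) \left(- \frac{1}{72290}\right) = \left(- 11 \left(\frac{5}{7} + \frac{1}{3}\right)^{2} - 295\right) \left(- \frac{1}{72290}\right) = \left(- 11 \left(\frac{22}{21}\right)^{2} - 295\right) \left(- \frac{1}{72290}\right) = \left(\left(-11\right) \frac{484}{441} - 295\right) \left(- \frac{1}{72290}\right) = \left(- \frac{5324}{441} - 295\right) \left(- \frac{1}{72290}\right) = \left(- \frac{135419}{441}\right) \left(- \frac{1}{72290}\right) = \frac{135419}{31879890}$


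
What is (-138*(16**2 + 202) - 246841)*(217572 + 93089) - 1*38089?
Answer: -96318927834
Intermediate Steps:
(-138*(16**2 + 202) - 246841)*(217572 + 93089) - 1*38089 = (-138*(256 + 202) - 246841)*310661 - 38089 = (-138*458 - 246841)*310661 - 38089 = (-63204 - 246841)*310661 - 38089 = -310045*310661 - 38089 = -96318889745 - 38089 = -96318927834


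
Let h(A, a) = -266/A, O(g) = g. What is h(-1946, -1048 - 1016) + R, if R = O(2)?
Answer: 297/139 ≈ 2.1367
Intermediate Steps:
R = 2
h(-1946, -1048 - 1016) + R = -266/(-1946) + 2 = -266*(-1/1946) + 2 = 19/139 + 2 = 297/139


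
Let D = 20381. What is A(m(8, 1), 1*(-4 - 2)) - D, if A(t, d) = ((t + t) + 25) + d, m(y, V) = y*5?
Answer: -20282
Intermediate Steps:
m(y, V) = 5*y
A(t, d) = 25 + d + 2*t (A(t, d) = (2*t + 25) + d = (25 + 2*t) + d = 25 + d + 2*t)
A(m(8, 1), 1*(-4 - 2)) - D = (25 + 1*(-4 - 2) + 2*(5*8)) - 1*20381 = (25 + 1*(-6) + 2*40) - 20381 = (25 - 6 + 80) - 20381 = 99 - 20381 = -20282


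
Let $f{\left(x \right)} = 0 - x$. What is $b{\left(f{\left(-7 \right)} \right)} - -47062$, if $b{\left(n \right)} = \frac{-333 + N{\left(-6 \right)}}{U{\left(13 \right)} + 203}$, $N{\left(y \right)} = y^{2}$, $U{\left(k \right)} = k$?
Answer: $\frac{376485}{8} \approx 47061.0$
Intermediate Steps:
$f{\left(x \right)} = - x$
$b{\left(n \right)} = - \frac{11}{8}$ ($b{\left(n \right)} = \frac{-333 + \left(-6\right)^{2}}{13 + 203} = \frac{-333 + 36}{216} = \left(-297\right) \frac{1}{216} = - \frac{11}{8}$)
$b{\left(f{\left(-7 \right)} \right)} - -47062 = - \frac{11}{8} - -47062 = - \frac{11}{8} + 47062 = \frac{376485}{8}$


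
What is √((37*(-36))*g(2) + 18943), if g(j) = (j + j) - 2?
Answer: √16279 ≈ 127.59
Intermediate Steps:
g(j) = -2 + 2*j (g(j) = 2*j - 2 = -2 + 2*j)
√((37*(-36))*g(2) + 18943) = √((37*(-36))*(-2 + 2*2) + 18943) = √(-1332*(-2 + 4) + 18943) = √(-1332*2 + 18943) = √(-2664 + 18943) = √16279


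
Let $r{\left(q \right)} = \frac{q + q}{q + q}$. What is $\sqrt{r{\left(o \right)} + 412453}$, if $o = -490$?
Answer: $\sqrt{412454} \approx 642.23$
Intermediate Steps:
$r{\left(q \right)} = 1$ ($r{\left(q \right)} = \frac{2 q}{2 q} = 2 q \frac{1}{2 q} = 1$)
$\sqrt{r{\left(o \right)} + 412453} = \sqrt{1 + 412453} = \sqrt{412454}$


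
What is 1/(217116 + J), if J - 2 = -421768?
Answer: -1/204650 ≈ -4.8864e-6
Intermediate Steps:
J = -421766 (J = 2 - 421768 = -421766)
1/(217116 + J) = 1/(217116 - 421766) = 1/(-204650) = -1/204650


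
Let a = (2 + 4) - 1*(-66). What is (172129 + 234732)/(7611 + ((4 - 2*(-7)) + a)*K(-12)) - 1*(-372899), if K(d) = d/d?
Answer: 168947180/453 ≈ 3.7295e+5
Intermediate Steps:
a = 72 (a = 6 + 66 = 72)
K(d) = 1
(172129 + 234732)/(7611 + ((4 - 2*(-7)) + a)*K(-12)) - 1*(-372899) = (172129 + 234732)/(7611 + ((4 - 2*(-7)) + 72)*1) - 1*(-372899) = 406861/(7611 + ((4 + 14) + 72)*1) + 372899 = 406861/(7611 + (18 + 72)*1) + 372899 = 406861/(7611 + 90*1) + 372899 = 406861/(7611 + 90) + 372899 = 406861/7701 + 372899 = 406861*(1/7701) + 372899 = 23933/453 + 372899 = 168947180/453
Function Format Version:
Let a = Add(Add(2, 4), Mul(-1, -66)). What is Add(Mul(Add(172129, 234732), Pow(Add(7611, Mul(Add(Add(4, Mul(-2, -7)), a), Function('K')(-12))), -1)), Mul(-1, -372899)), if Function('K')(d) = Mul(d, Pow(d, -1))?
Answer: Rational(168947180, 453) ≈ 3.7295e+5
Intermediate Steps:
a = 72 (a = Add(6, 66) = 72)
Function('K')(d) = 1
Add(Mul(Add(172129, 234732), Pow(Add(7611, Mul(Add(Add(4, Mul(-2, -7)), a), Function('K')(-12))), -1)), Mul(-1, -372899)) = Add(Mul(Add(172129, 234732), Pow(Add(7611, Mul(Add(Add(4, Mul(-2, -7)), 72), 1)), -1)), Mul(-1, -372899)) = Add(Mul(406861, Pow(Add(7611, Mul(Add(Add(4, 14), 72), 1)), -1)), 372899) = Add(Mul(406861, Pow(Add(7611, Mul(Add(18, 72), 1)), -1)), 372899) = Add(Mul(406861, Pow(Add(7611, Mul(90, 1)), -1)), 372899) = Add(Mul(406861, Pow(Add(7611, 90), -1)), 372899) = Add(Mul(406861, Pow(7701, -1)), 372899) = Add(Mul(406861, Rational(1, 7701)), 372899) = Add(Rational(23933, 453), 372899) = Rational(168947180, 453)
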